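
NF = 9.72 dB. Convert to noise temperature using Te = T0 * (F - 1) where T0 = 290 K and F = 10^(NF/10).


NF_lin = 10^(9.72/10) = 9.37562
Te = 290 * (9.37562 - 1) = 2428.9 K

2428.9 K


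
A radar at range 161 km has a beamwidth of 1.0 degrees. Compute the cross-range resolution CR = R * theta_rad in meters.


BW_rad = 0.017453293
CR = 161000 * 0.017453293 = 2810.0 m

2810.0 m


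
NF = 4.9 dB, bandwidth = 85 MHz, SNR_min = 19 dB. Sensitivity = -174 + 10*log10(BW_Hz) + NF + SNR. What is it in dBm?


10*log10(85000000.0) = 79.29
S = -174 + 79.29 + 4.9 + 19 = -70.8 dBm

-70.8 dBm


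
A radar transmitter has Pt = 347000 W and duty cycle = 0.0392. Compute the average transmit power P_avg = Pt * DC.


P_avg = 347000 * 0.0392 = 13602.4 W

13602.4 W


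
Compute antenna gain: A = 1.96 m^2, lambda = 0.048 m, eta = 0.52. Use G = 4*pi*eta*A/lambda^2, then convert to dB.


G_linear = 4*pi*0.52*1.96/0.048^2 = 5558.87
G_dB = 10*log10(5558.87) = 37.4 dB

37.4 dB


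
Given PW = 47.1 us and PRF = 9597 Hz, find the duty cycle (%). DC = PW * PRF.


DC = 47.1e-6 * 9597 * 100 = 45.2%

45.2%


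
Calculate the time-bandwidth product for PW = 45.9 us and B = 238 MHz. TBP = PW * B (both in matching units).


TBP = 45.9 * 238 = 10924.2

10924.2


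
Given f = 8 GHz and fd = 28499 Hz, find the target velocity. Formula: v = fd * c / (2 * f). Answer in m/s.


v = 28499 * 3e8 / (2 * 8000000000.0) = 534.4 m/s

534.4 m/s


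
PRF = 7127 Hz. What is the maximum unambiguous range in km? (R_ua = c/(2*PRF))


R_ua = 3e8 / (2 * 7127) = 21046.7 m = 21.0 km

21.0 km


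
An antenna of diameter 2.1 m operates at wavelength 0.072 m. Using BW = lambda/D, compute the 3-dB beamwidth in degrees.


BW_rad = 0.072 / 2.1 = 0.034286
BW_deg = 1.96 degrees

1.96 degrees


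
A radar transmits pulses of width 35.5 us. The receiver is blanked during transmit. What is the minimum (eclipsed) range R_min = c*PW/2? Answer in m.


R_min = 3e8 * 35.5e-6 / 2 = 5325.0 m

5325.0 m


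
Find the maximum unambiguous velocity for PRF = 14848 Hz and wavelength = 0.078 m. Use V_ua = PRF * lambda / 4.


V_ua = 14848 * 0.078 / 4 = 289.5 m/s

289.5 m/s


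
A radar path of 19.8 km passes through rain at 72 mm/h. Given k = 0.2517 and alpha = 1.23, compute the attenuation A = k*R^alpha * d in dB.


gamma = 0.2517 * 72^1.23 = 48.462095 dB/km
A = 48.462095 * 19.8 = 959.55 dB

959.55 dB


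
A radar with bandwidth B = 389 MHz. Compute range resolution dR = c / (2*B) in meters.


dR = 3e8 / (2 * 389000000.0) = 0.39 m

0.39 m


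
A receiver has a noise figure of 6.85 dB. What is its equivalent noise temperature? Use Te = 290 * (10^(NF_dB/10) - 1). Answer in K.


NF_lin = 10^(6.85/10) = 4.841724
Te = 290 * (4.841724 - 1) = 1114.1 K

1114.1 K


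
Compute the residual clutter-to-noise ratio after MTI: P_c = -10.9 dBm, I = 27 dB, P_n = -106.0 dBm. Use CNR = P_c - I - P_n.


CNR = -10.9 - 27 - (-106.0) = 68.1 dB

68.1 dB


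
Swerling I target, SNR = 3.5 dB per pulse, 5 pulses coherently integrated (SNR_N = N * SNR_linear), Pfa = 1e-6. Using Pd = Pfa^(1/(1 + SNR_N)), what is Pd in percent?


SNR_lin = 10^(3.5/10) = 2.23872
SNR_N = 5 * 2.23872 = 11.1936
1/(1 + SNR_N) = 1/12.1936 = 0.0820102
Pd = (1e-6)^0.0820102 = 0.32206
Pd = 32.2%

32.2%


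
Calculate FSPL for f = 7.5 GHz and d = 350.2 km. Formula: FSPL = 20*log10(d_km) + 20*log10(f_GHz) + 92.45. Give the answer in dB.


20*log10(350.2) = 50.89
20*log10(7.5) = 17.5
FSPL = 160.8 dB

160.8 dB


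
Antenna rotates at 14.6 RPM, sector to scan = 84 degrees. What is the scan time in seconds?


t = 84 / (14.6 * 360) * 60 = 0.96 s

0.96 s


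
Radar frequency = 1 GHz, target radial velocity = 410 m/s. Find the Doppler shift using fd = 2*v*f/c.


fd = 2 * 410 * 1000000000.0 / 3e8 = 2733.3 Hz

2733.3 Hz


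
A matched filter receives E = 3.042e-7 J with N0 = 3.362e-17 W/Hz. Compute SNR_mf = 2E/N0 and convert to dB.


SNR_lin = 2 * 3.042e-7 / 3.362e-17 = 1.81e10
SNR_dB = 10*log10(1.81e10) = 102.6 dB

102.6 dB


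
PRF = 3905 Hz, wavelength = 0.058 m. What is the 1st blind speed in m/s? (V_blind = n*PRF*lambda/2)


V_blind = 1 * 3905 * 0.058 / 2 = 113.2 m/s

113.2 m/s


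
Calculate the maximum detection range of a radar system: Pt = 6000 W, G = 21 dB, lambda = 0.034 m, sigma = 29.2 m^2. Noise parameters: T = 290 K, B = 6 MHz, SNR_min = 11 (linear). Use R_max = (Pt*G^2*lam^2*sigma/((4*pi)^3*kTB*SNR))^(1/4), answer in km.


G_lin = 10^(21/10) = 125.892541
R^4 = 6000 * 125.892541^2 * 0.034^2 * 29.2 / ((4*pi)^3 * 1.38e-23 * 290 * 6000000.0 * 11)
R^4 = 6.12409e15 m^4
R_max = (6.12409e15)^(1/4) = 8846.3 m = 8.8 km

8.8 km


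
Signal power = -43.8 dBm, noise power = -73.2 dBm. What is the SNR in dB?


SNR = -43.8 - (-73.2) = 29.4 dB

29.4 dB


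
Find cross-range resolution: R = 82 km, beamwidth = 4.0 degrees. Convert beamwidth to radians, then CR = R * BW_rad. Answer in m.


BW_rad = 0.06981317
CR = 82000 * 0.06981317 = 5724.7 m

5724.7 m


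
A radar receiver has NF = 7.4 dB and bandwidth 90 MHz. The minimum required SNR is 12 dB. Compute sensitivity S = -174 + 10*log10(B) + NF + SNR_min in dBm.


10*log10(90000000.0) = 79.54
S = -174 + 79.54 + 7.4 + 12 = -75.1 dBm

-75.1 dBm


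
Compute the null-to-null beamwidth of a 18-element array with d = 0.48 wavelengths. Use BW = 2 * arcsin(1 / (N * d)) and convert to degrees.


1/(N*d) = 1/(18*0.48) = 0.115741
BW = 2*arcsin(0.115741) = 13.3 degrees

13.3 degrees


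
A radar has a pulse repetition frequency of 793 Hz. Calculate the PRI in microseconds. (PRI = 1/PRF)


PRI = 1/793 = 0.001261034 s = 1261.0 us

1261.0 us


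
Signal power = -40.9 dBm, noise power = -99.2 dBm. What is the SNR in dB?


SNR = -40.9 - (-99.2) = 58.3 dB

58.3 dB


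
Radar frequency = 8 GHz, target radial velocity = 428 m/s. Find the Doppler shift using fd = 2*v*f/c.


fd = 2 * 428 * 8000000000.0 / 3e8 = 22826.7 Hz

22826.7 Hz


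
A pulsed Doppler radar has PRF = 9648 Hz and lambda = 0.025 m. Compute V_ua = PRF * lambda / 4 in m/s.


V_ua = 9648 * 0.025 / 4 = 60.3 m/s

60.3 m/s


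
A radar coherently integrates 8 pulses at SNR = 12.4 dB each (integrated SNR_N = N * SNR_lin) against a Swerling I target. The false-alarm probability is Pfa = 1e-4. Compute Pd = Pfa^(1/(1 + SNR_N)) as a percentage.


SNR_lin = 10^(12.4/10) = 17.37801
SNR_N = 8 * 17.37801 = 139.02408
1/(1 + SNR_N) = 1/140.02408 = 0.0071416
Pd = (1e-4)^0.0071416 = 0.93634
Pd = 93.6%

93.6%


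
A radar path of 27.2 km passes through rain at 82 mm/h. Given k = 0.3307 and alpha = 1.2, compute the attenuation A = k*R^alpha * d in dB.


gamma = 0.3307 * 82^1.2 = 65.465248 dB/km
A = 65.465248 * 27.2 = 1780.65 dB

1780.65 dB


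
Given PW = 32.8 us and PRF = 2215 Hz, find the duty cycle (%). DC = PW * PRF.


DC = 32.8e-6 * 2215 * 100 = 7.27%

7.27%


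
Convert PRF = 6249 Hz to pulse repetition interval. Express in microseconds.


PRI = 1/6249 = 0.0001600256 s = 160.0 us

160.0 us


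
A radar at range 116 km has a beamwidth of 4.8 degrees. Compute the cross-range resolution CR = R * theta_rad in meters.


BW_rad = 0.083775804
CR = 116000 * 0.083775804 = 9718.0 m

9718.0 m


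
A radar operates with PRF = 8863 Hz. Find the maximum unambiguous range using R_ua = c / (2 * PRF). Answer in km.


R_ua = 3e8 / (2 * 8863) = 16924.3 m = 16.9 km

16.9 km


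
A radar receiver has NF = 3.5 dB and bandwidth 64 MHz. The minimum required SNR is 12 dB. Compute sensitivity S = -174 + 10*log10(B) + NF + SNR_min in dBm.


10*log10(64000000.0) = 78.06
S = -174 + 78.06 + 3.5 + 12 = -80.4 dBm

-80.4 dBm


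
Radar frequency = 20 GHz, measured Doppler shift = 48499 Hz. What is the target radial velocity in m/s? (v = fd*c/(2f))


v = 48499 * 3e8 / (2 * 20000000000.0) = 363.7 m/s

363.7 m/s


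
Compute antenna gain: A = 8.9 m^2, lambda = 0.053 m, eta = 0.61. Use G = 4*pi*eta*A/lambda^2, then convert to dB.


G_linear = 4*pi*0.61*8.9/0.053^2 = 24287.23
G_dB = 10*log10(24287.23) = 43.9 dB

43.9 dB


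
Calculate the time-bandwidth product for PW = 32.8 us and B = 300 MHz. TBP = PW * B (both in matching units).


TBP = 32.8 * 300 = 9840.0

9840.0


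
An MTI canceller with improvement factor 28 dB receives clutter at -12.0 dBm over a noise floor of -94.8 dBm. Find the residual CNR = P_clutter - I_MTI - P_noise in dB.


CNR = -12.0 - 28 - (-94.8) = 54.8 dB

54.8 dB


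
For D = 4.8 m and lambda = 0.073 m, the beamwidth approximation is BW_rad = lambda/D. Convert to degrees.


BW_rad = 0.073 / 4.8 = 0.015208
BW_deg = 0.87 degrees

0.87 degrees


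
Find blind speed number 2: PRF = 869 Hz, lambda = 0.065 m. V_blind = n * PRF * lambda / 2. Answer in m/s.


V_blind = 2 * 869 * 0.065 / 2 = 56.5 m/s

56.5 m/s


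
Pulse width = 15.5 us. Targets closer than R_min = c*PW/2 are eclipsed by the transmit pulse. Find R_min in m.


R_min = 3e8 * 15.5e-6 / 2 = 2325.0 m

2325.0 m


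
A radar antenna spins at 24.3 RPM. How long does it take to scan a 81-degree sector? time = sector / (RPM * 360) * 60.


t = 81 / (24.3 * 360) * 60 = 0.56 s

0.56 s


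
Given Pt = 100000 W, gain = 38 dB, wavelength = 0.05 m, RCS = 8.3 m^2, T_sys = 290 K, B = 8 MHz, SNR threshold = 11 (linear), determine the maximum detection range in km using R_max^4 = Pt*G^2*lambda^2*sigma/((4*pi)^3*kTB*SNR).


G_lin = 10^(38/10) = 6309.573445
R^4 = 100000 * 6309.573445^2 * 0.05^2 * 8.3 / ((4*pi)^3 * 1.38e-23 * 290 * 8000000.0 * 11)
R^4 = 1.18203e20 m^4
R_max = (1.18203e20)^(1/4) = 104269.5 m = 104.3 km

104.3 km


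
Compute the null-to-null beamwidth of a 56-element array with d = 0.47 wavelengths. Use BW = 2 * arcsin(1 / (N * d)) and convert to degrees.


1/(N*d) = 1/(56*0.47) = 0.037994
BW = 2*arcsin(0.037994) = 4.4 degrees

4.4 degrees


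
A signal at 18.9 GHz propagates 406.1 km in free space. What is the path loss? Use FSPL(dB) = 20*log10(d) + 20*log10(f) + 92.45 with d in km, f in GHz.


20*log10(406.1) = 52.17
20*log10(18.9) = 25.53
FSPL = 170.2 dB

170.2 dB


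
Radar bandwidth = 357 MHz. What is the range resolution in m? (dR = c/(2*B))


dR = 3e8 / (2 * 357000000.0) = 0.42 m

0.42 m


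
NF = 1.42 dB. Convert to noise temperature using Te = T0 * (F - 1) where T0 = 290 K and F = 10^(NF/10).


NF_lin = 10^(1.42/10) = 1.386756
Te = 290 * (1.386756 - 1) = 112.2 K

112.2 K


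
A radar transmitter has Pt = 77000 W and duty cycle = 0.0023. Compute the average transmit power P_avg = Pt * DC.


P_avg = 77000 * 0.0023 = 177.1 W

177.1 W


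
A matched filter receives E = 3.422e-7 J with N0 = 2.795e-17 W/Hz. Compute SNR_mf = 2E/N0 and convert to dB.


SNR_lin = 2 * 3.422e-7 / 2.795e-17 = 2.449e10
SNR_dB = 10*log10(2.449e10) = 103.9 dB

103.9 dB


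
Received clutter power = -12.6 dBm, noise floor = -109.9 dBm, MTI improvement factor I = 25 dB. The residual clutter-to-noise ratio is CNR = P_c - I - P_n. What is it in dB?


CNR = -12.6 - 25 - (-109.9) = 72.3 dB

72.3 dB


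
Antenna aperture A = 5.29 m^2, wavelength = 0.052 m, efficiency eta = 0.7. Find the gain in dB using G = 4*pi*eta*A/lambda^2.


G_linear = 4*pi*0.7*5.29/0.052^2 = 17209.05
G_dB = 10*log10(17209.05) = 42.4 dB

42.4 dB


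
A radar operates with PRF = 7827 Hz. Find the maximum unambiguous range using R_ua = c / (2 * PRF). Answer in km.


R_ua = 3e8 / (2 * 7827) = 19164.4 m = 19.2 km

19.2 km


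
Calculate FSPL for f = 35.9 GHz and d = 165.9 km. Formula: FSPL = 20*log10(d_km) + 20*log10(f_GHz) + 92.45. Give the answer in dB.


20*log10(165.9) = 44.4
20*log10(35.9) = 31.1
FSPL = 167.9 dB

167.9 dB


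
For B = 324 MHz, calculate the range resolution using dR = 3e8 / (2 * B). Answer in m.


dR = 3e8 / (2 * 324000000.0) = 0.46 m

0.46 m


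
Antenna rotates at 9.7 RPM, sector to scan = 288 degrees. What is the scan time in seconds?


t = 288 / (9.7 * 360) * 60 = 4.95 s

4.95 s


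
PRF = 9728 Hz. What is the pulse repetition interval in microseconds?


PRI = 1/9728 = 0.0001027961 s = 102.8 us

102.8 us


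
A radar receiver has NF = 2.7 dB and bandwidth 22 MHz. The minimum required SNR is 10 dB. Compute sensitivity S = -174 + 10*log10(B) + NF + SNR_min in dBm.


10*log10(22000000.0) = 73.42
S = -174 + 73.42 + 2.7 + 10 = -87.9 dBm

-87.9 dBm


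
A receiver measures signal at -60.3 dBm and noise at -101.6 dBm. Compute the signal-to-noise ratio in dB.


SNR = -60.3 - (-101.6) = 41.3 dB

41.3 dB


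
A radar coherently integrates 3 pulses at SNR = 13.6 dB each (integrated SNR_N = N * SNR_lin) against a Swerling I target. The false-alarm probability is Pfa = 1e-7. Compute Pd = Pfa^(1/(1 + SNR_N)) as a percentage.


SNR_lin = 10^(13.6/10) = 22.90868
SNR_N = 3 * 22.90868 = 68.72604
1/(1 + SNR_N) = 1/69.72604 = 0.0143418
Pd = (1e-7)^0.0143418 = 0.79361
Pd = 79.4%

79.4%


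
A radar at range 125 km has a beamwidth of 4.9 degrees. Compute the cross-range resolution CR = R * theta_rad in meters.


BW_rad = 0.085521133
CR = 125000 * 0.085521133 = 10690.1 m

10690.1 m


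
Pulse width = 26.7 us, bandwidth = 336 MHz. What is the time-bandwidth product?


TBP = 26.7 * 336 = 8971.2

8971.2


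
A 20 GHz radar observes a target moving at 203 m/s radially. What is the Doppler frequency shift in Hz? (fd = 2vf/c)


fd = 2 * 203 * 20000000000.0 / 3e8 = 27066.7 Hz

27066.7 Hz


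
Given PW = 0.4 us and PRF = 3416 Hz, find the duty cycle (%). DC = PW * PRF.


DC = 0.4e-6 * 3416 * 100 = 0.14%

0.14%


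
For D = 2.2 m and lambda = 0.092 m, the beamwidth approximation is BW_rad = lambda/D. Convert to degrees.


BW_rad = 0.092 / 2.2 = 0.041818
BW_deg = 2.4 degrees

2.4 degrees


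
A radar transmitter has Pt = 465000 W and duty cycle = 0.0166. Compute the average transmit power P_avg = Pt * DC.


P_avg = 465000 * 0.0166 = 7719.0 W

7719.0 W


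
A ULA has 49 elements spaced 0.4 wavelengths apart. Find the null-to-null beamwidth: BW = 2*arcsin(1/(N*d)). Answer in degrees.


1/(N*d) = 1/(49*0.4) = 0.05102
BW = 2*arcsin(0.05102) = 5.8 degrees

5.8 degrees


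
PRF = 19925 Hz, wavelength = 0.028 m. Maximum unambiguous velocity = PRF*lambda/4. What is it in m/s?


V_ua = 19925 * 0.028 / 4 = 139.5 m/s

139.5 m/s


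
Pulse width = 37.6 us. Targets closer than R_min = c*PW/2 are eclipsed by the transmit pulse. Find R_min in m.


R_min = 3e8 * 37.6e-6 / 2 = 5640.0 m

5640.0 m


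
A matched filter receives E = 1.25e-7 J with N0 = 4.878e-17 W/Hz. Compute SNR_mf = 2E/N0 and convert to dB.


SNR_lin = 2 * 1.25e-7 / 4.878e-17 = 5.125e9
SNR_dB = 10*log10(5.125e9) = 97.1 dB

97.1 dB


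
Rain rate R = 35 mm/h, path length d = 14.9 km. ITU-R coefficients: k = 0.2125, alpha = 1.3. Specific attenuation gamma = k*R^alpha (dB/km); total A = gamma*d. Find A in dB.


gamma = 0.2125 * 35^1.3 = 21.609633 dB/km
A = 21.609633 * 14.9 = 321.98 dB

321.98 dB


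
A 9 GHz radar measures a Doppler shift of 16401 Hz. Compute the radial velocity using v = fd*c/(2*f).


v = 16401 * 3e8 / (2 * 9000000000.0) = 273.4 m/s

273.4 m/s


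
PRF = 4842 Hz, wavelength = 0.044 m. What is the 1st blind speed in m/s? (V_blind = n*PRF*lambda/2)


V_blind = 1 * 4842 * 0.044 / 2 = 106.5 m/s

106.5 m/s


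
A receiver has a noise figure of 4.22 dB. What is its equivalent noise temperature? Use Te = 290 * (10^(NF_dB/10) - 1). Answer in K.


NF_lin = 10^(4.22/10) = 2.642409
Te = 290 * (2.642409 - 1) = 476.3 K

476.3 K


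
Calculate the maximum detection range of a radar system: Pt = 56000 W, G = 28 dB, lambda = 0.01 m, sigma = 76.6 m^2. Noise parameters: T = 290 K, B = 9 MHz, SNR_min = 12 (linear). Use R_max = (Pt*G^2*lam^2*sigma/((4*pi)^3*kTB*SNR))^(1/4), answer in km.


G_lin = 10^(28/10) = 630.957344
R^4 = 56000 * 630.957344^2 * 0.01^2 * 76.6 / ((4*pi)^3 * 1.38e-23 * 290 * 9000000.0 * 12)
R^4 = 1.99107e17 m^4
R_max = (1.99107e17)^(1/4) = 21123.8 m = 21.1 km

21.1 km


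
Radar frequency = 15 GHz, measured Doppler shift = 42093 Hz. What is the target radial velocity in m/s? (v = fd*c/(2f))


v = 42093 * 3e8 / (2 * 15000000000.0) = 420.9 m/s

420.9 m/s


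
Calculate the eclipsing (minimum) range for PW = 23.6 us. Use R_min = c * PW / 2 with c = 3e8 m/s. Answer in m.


R_min = 3e8 * 23.6e-6 / 2 = 3540.0 m

3540.0 m


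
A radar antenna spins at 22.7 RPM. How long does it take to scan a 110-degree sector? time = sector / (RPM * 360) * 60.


t = 110 / (22.7 * 360) * 60 = 0.81 s

0.81 s


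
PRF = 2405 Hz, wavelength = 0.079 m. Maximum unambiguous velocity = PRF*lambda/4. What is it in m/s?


V_ua = 2405 * 0.079 / 4 = 47.5 m/s

47.5 m/s


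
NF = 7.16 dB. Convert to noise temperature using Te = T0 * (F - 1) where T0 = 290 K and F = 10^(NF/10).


NF_lin = 10^(7.16/10) = 5.19996
Te = 290 * (5.19996 - 1) = 1218.0 K

1218.0 K


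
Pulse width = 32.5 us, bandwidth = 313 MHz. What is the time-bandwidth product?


TBP = 32.5 * 313 = 10172.5

10172.5


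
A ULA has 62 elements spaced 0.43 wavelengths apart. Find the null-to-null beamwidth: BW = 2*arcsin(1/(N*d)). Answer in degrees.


1/(N*d) = 1/(62*0.43) = 0.037509
BW = 2*arcsin(0.037509) = 4.3 degrees

4.3 degrees


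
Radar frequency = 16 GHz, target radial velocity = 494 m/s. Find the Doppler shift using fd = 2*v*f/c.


fd = 2 * 494 * 16000000000.0 / 3e8 = 52693.3 Hz

52693.3 Hz


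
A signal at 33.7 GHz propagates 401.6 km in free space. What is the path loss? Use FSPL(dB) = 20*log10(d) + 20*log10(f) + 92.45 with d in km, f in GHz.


20*log10(401.6) = 52.08
20*log10(33.7) = 30.55
FSPL = 175.1 dB

175.1 dB


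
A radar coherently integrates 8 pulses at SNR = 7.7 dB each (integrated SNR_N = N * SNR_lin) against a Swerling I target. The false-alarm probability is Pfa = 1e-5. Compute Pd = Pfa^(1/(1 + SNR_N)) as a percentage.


SNR_lin = 10^(7.7/10) = 5.88844
SNR_N = 8 * 5.88844 = 47.10752
1/(1 + SNR_N) = 1/48.10752 = 0.0207868
Pd = (1e-5)^0.0207868 = 0.78717
Pd = 78.7%

78.7%


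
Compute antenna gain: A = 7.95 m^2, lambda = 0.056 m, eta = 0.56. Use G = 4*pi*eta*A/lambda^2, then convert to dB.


G_linear = 4*pi*0.56*7.95/0.056^2 = 17839.76
G_dB = 10*log10(17839.76) = 42.5 dB

42.5 dB


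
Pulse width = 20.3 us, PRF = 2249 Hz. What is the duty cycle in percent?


DC = 20.3e-6 * 2249 * 100 = 4.57%

4.57%


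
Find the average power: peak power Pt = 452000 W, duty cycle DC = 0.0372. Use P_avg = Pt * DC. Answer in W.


P_avg = 452000 * 0.0372 = 16814.4 W

16814.4 W


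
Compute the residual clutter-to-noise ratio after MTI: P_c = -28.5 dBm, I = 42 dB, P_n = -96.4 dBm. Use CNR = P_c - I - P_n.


CNR = -28.5 - 42 - (-96.4) = 25.9 dB

25.9 dB


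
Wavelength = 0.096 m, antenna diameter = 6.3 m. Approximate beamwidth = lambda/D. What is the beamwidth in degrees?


BW_rad = 0.096 / 6.3 = 0.015238
BW_deg = 0.87 degrees

0.87 degrees


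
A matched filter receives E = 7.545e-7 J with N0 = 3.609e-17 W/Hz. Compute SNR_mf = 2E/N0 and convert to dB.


SNR_lin = 2 * 7.545e-7 / 3.609e-17 = 4.181e10
SNR_dB = 10*log10(4.181e10) = 106.2 dB

106.2 dB


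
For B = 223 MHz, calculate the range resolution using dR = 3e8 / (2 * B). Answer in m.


dR = 3e8 / (2 * 223000000.0) = 0.67 m

0.67 m


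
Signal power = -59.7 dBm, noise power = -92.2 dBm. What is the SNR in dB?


SNR = -59.7 - (-92.2) = 32.5 dB

32.5 dB


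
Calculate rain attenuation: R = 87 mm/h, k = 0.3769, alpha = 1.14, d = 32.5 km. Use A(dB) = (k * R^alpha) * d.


gamma = 0.3769 * 87^1.14 = 61.274261 dB/km
A = 61.274261 * 32.5 = 1991.41 dB

1991.41 dB


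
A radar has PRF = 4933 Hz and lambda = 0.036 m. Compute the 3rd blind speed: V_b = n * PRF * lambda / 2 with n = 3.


V_blind = 3 * 4933 * 0.036 / 2 = 266.4 m/s

266.4 m/s


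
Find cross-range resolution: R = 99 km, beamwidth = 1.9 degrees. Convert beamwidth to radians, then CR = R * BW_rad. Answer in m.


BW_rad = 0.033161256
CR = 99000 * 0.033161256 = 3283.0 m

3283.0 m


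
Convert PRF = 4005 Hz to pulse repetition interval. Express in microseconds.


PRI = 1/4005 = 0.0002496879 s = 249.7 us

249.7 us


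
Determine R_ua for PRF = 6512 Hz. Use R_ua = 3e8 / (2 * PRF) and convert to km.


R_ua = 3e8 / (2 * 6512) = 23034.4 m = 23.0 km

23.0 km


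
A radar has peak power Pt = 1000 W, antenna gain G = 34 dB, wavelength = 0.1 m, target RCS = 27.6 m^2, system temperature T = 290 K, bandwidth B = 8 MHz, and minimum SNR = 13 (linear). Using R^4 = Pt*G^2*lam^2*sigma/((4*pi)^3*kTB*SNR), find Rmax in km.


G_lin = 10^(34/10) = 2511.886432
R^4 = 1000 * 2511.886432^2 * 0.1^2 * 27.6 / ((4*pi)^3 * 1.38e-23 * 290 * 8000000.0 * 13)
R^4 = 2.10848e18 m^4
R_max = (2.10848e18)^(1/4) = 38105.9 m = 38.1 km

38.1 km


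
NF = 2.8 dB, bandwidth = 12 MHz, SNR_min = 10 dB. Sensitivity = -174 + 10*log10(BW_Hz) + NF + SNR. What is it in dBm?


10*log10(12000000.0) = 70.79
S = -174 + 70.79 + 2.8 + 10 = -90.4 dBm

-90.4 dBm


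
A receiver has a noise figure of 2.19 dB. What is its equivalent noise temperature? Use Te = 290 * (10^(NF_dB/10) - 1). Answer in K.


NF_lin = 10^(2.19/10) = 1.65577
Te = 290 * (1.65577 - 1) = 190.2 K

190.2 K


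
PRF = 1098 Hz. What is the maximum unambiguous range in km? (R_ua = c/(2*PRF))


R_ua = 3e8 / (2 * 1098) = 136612.0 m = 136.6 km

136.6 km


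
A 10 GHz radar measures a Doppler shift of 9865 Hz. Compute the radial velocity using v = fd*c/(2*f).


v = 9865 * 3e8 / (2 * 10000000000.0) = 148.0 m/s

148.0 m/s


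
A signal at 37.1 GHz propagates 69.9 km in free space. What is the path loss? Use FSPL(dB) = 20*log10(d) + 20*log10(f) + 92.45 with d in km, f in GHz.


20*log10(69.9) = 36.89
20*log10(37.1) = 31.39
FSPL = 160.7 dB

160.7 dB


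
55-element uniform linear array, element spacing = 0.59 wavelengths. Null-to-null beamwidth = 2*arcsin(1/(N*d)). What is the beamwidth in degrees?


1/(N*d) = 1/(55*0.59) = 0.030817
BW = 2*arcsin(0.030817) = 3.5 degrees

3.5 degrees


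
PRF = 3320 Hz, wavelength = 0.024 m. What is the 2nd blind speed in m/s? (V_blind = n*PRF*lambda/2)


V_blind = 2 * 3320 * 0.024 / 2 = 79.7 m/s

79.7 m/s


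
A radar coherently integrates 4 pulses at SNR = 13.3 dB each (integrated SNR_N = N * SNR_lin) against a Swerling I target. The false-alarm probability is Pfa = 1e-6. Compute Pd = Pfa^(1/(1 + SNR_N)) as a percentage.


SNR_lin = 10^(13.3/10) = 21.37962
SNR_N = 4 * 21.37962 = 85.51848
1/(1 + SNR_N) = 1/86.51848 = 0.0115582
Pd = (1e-6)^0.0115582 = 0.85241
Pd = 85.2%

85.2%


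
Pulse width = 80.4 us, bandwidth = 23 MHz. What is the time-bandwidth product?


TBP = 80.4 * 23 = 1849.2

1849.2


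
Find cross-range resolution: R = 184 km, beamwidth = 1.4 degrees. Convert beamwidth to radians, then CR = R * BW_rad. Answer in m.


BW_rad = 0.02443461
CR = 184000 * 0.02443461 = 4496.0 m

4496.0 m


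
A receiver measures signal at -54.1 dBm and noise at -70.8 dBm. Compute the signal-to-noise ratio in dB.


SNR = -54.1 - (-70.8) = 16.7 dB

16.7 dB


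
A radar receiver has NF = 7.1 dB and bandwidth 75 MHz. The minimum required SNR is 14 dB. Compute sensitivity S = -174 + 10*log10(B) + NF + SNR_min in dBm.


10*log10(75000000.0) = 78.75
S = -174 + 78.75 + 7.1 + 14 = -74.1 dBm

-74.1 dBm


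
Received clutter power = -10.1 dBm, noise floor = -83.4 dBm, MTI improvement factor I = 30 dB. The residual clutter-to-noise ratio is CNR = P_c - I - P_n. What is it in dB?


CNR = -10.1 - 30 - (-83.4) = 43.3 dB

43.3 dB


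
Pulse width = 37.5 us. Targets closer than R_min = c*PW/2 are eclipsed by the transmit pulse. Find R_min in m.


R_min = 3e8 * 37.5e-6 / 2 = 5625.0 m

5625.0 m


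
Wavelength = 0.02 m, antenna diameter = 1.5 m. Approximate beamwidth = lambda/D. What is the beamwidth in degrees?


BW_rad = 0.02 / 1.5 = 0.013333
BW_deg = 0.76 degrees

0.76 degrees


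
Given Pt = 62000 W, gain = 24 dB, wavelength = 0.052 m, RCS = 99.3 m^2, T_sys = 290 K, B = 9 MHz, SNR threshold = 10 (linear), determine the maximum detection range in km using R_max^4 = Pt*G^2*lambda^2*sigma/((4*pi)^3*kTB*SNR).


G_lin = 10^(24/10) = 251.188643
R^4 = 62000 * 251.188643^2 * 0.052^2 * 99.3 / ((4*pi)^3 * 1.38e-23 * 290 * 9000000.0 * 10)
R^4 = 1.4696e18 m^4
R_max = (1.4696e18)^(1/4) = 34817.7 m = 34.8 km

34.8 km


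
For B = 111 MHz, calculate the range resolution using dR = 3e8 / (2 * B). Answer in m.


dR = 3e8 / (2 * 111000000.0) = 1.35 m

1.35 m


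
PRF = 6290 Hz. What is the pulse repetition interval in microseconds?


PRI = 1/6290 = 0.0001589825 s = 159.0 us

159.0 us


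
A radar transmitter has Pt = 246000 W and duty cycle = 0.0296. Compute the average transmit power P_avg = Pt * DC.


P_avg = 246000 * 0.0296 = 7281.6 W

7281.6 W


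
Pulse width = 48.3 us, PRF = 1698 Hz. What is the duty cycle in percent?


DC = 48.3e-6 * 1698 * 100 = 8.2%

8.2%


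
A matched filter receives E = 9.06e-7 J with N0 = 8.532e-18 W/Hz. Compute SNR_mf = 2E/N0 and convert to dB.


SNR_lin = 2 * 9.06e-7 / 8.532e-18 = 2.124e11
SNR_dB = 10*log10(2.124e11) = 113.3 dB

113.3 dB


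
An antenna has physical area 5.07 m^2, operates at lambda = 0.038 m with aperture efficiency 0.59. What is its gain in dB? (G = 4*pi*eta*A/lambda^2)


G_linear = 4*pi*0.59*5.07/0.038^2 = 26031.71
G_dB = 10*log10(26031.71) = 44.2 dB

44.2 dB


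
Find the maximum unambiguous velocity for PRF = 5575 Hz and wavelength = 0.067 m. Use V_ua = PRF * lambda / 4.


V_ua = 5575 * 0.067 / 4 = 93.4 m/s

93.4 m/s


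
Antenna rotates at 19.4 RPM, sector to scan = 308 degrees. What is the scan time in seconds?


t = 308 / (19.4 * 360) * 60 = 2.65 s

2.65 s


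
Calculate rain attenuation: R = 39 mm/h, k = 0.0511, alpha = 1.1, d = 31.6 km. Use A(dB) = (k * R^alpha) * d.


gamma = 0.0511 * 39^1.1 = 2.874696 dB/km
A = 2.874696 * 31.6 = 90.84 dB

90.84 dB


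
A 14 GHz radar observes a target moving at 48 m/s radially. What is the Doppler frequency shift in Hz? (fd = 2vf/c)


fd = 2 * 48 * 14000000000.0 / 3e8 = 4480.0 Hz

4480.0 Hz


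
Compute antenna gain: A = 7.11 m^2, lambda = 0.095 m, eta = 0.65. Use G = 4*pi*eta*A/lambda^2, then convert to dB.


G_linear = 4*pi*0.65*7.11/0.095^2 = 6434.96
G_dB = 10*log10(6434.96) = 38.1 dB

38.1 dB


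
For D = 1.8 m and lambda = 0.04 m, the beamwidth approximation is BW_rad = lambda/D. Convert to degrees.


BW_rad = 0.04 / 1.8 = 0.022222
BW_deg = 1.27 degrees

1.27 degrees


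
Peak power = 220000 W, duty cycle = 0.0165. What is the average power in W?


P_avg = 220000 * 0.0165 = 3630.0 W

3630.0 W


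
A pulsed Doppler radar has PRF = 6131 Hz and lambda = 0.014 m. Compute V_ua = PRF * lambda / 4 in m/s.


V_ua = 6131 * 0.014 / 4 = 21.5 m/s

21.5 m/s


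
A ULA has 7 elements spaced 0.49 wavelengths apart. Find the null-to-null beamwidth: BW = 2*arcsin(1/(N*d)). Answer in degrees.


1/(N*d) = 1/(7*0.49) = 0.291545
BW = 2*arcsin(0.291545) = 33.9 degrees

33.9 degrees


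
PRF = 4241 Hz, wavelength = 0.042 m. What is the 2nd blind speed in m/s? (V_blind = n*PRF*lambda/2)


V_blind = 2 * 4241 * 0.042 / 2 = 178.1 m/s

178.1 m/s


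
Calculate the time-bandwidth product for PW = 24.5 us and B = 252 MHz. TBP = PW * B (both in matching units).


TBP = 24.5 * 252 = 6174.0

6174.0


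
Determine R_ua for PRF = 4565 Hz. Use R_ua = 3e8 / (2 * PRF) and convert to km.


R_ua = 3e8 / (2 * 4565) = 32858.7 m = 32.9 km

32.9 km


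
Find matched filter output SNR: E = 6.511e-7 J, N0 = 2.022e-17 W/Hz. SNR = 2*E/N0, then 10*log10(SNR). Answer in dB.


SNR_lin = 2 * 6.511e-7 / 2.022e-17 = 6.44e10
SNR_dB = 10*log10(6.44e10) = 108.1 dB

108.1 dB


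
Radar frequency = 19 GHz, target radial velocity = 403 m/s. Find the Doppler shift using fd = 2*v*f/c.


fd = 2 * 403 * 19000000000.0 / 3e8 = 51046.7 Hz

51046.7 Hz


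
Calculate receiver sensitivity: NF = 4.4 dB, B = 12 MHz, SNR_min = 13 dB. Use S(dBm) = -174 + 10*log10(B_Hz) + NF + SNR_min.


10*log10(12000000.0) = 70.79
S = -174 + 70.79 + 4.4 + 13 = -85.8 dBm

-85.8 dBm


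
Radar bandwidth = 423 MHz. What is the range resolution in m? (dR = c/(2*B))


dR = 3e8 / (2 * 423000000.0) = 0.35 m

0.35 m


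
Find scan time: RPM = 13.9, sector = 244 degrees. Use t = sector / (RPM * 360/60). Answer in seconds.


t = 244 / (13.9 * 360) * 60 = 2.93 s

2.93 s


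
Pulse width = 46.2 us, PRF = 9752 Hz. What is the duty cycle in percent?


DC = 46.2e-6 * 9752 * 100 = 45.05%

45.05%


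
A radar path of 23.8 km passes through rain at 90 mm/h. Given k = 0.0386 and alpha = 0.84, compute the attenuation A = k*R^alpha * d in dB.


gamma = 0.0386 * 90^0.84 = 1.691029 dB/km
A = 1.691029 * 23.8 = 40.25 dB

40.25 dB


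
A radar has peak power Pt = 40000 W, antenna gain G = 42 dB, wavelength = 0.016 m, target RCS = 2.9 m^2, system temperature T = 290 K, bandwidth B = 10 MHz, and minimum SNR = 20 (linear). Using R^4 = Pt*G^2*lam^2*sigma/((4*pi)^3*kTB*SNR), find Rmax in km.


G_lin = 10^(42/10) = 15848.931925
R^4 = 40000 * 15848.931925^2 * 0.016^2 * 2.9 / ((4*pi)^3 * 1.38e-23 * 290 * 10000000.0 * 20)
R^4 = 4.69636e18 m^4
R_max = (4.69636e18)^(1/4) = 46552.2 m = 46.6 km

46.6 km


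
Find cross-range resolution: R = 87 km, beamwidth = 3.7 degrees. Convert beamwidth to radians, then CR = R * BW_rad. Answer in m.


BW_rad = 0.064577182
CR = 87000 * 0.064577182 = 5618.2 m

5618.2 m


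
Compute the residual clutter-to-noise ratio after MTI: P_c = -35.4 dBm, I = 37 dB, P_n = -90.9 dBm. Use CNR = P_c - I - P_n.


CNR = -35.4 - 37 - (-90.9) = 18.5 dB

18.5 dB


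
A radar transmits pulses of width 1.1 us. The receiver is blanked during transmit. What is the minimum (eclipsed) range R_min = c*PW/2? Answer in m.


R_min = 3e8 * 1.1e-6 / 2 = 165.0 m

165.0 m


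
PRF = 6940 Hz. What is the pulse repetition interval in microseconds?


PRI = 1/6940 = 0.0001440922 s = 144.1 us

144.1 us


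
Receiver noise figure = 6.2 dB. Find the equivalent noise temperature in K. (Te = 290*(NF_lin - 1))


NF_lin = 10^(6.2/10) = 4.168694
Te = 290 * (4.168694 - 1) = 918.9 K

918.9 K


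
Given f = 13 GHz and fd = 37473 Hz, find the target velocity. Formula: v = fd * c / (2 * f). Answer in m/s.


v = 37473 * 3e8 / (2 * 13000000000.0) = 432.4 m/s

432.4 m/s


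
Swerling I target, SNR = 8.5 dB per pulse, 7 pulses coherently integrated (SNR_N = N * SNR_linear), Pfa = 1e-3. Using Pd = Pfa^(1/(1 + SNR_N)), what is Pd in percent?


SNR_lin = 10^(8.5/10) = 7.07946
SNR_N = 7 * 7.07946 = 49.55622
1/(1 + SNR_N) = 1/50.55622 = 0.01978
Pd = (1e-3)^0.01978 = 0.87229
Pd = 87.2%

87.2%


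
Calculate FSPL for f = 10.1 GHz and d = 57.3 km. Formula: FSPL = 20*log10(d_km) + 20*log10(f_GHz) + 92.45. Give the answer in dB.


20*log10(57.3) = 35.16
20*log10(10.1) = 20.09
FSPL = 147.7 dB

147.7 dB


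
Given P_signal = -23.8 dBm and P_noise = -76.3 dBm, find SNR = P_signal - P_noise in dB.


SNR = -23.8 - (-76.3) = 52.5 dB

52.5 dB


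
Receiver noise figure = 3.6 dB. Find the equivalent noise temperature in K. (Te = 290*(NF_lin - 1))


NF_lin = 10^(3.6/10) = 2.290868
Te = 290 * (2.290868 - 1) = 374.4 K

374.4 K


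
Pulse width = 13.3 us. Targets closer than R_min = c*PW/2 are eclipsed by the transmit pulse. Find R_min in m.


R_min = 3e8 * 13.3e-6 / 2 = 1995.0 m

1995.0 m


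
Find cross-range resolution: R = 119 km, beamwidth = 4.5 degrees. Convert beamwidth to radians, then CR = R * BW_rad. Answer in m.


BW_rad = 0.078539816
CR = 119000 * 0.078539816 = 9346.2 m

9346.2 m


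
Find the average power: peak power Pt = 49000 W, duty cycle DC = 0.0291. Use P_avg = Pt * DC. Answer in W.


P_avg = 49000 * 0.0291 = 1425.9 W

1425.9 W


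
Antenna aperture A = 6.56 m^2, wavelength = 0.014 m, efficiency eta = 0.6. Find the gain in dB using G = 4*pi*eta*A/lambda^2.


G_linear = 4*pi*0.6*6.56/0.014^2 = 252353.24
G_dB = 10*log10(252353.24) = 54.0 dB

54.0 dB


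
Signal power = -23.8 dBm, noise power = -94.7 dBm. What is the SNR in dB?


SNR = -23.8 - (-94.7) = 70.9 dB

70.9 dB


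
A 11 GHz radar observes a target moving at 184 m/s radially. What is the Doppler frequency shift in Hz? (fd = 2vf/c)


fd = 2 * 184 * 11000000000.0 / 3e8 = 13493.3 Hz

13493.3 Hz


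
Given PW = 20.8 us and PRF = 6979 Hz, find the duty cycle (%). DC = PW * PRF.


DC = 20.8e-6 * 6979 * 100 = 14.52%

14.52%


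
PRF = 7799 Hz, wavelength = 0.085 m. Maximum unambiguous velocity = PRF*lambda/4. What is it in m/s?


V_ua = 7799 * 0.085 / 4 = 165.7 m/s

165.7 m/s


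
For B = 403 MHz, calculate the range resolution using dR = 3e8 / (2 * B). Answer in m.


dR = 3e8 / (2 * 403000000.0) = 0.37 m

0.37 m


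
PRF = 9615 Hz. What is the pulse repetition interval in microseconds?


PRI = 1/9615 = 0.0001040042 s = 104.0 us

104.0 us


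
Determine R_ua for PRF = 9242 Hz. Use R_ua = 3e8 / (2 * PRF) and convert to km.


R_ua = 3e8 / (2 * 9242) = 16230.3 m = 16.2 km

16.2 km


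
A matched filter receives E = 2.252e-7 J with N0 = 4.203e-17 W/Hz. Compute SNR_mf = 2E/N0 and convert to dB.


SNR_lin = 2 * 2.252e-7 / 4.203e-17 = 1.072e10
SNR_dB = 10*log10(1.072e10) = 100.3 dB

100.3 dB


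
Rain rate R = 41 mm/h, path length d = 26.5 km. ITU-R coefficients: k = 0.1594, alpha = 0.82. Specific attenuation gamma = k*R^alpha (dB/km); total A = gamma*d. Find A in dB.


gamma = 0.1594 * 41^0.82 = 3.349431 dB/km
A = 3.349431 * 26.5 = 88.76 dB

88.76 dB


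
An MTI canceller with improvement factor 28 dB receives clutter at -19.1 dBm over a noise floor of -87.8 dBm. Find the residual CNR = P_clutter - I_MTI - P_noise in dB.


CNR = -19.1 - 28 - (-87.8) = 40.7 dB

40.7 dB


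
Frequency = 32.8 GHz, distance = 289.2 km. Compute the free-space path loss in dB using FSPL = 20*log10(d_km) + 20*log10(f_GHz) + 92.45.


20*log10(289.2) = 49.22
20*log10(32.8) = 30.32
FSPL = 172.0 dB

172.0 dB


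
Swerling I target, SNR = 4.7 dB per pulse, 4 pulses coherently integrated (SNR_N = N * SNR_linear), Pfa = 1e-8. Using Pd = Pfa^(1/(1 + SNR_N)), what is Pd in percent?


SNR_lin = 10^(4.7/10) = 2.95121
SNR_N = 4 * 2.95121 = 11.80484
1/(1 + SNR_N) = 1/12.80484 = 0.0780955
Pd = (1e-8)^0.0780955 = 0.23727
Pd = 23.7%

23.7%


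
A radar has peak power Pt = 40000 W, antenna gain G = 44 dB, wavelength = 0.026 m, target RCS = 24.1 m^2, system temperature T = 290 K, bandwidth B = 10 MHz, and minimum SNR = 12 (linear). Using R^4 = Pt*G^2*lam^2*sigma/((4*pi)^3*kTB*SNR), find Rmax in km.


G_lin = 10^(44/10) = 25118.864315
R^4 = 40000 * 25118.864315^2 * 0.026^2 * 24.1 / ((4*pi)^3 * 1.38e-23 * 290 * 10000000.0 * 12)
R^4 = 4.31455e20 m^4
R_max = (4.31455e20)^(1/4) = 144123.2 m = 144.1 km

144.1 km


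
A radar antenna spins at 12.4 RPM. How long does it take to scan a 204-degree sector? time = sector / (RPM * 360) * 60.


t = 204 / (12.4 * 360) * 60 = 2.74 s

2.74 s


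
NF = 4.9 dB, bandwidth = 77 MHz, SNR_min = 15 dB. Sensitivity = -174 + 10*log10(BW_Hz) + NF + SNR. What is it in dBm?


10*log10(77000000.0) = 78.86
S = -174 + 78.86 + 4.9 + 15 = -75.2 dBm

-75.2 dBm


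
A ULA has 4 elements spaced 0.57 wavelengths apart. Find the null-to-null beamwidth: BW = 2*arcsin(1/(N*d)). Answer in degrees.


1/(N*d) = 1/(4*0.57) = 0.438596
BW = 2*arcsin(0.438596) = 52.0 degrees

52.0 degrees


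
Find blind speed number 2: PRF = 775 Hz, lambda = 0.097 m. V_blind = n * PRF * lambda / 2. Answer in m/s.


V_blind = 2 * 775 * 0.097 / 2 = 75.2 m/s

75.2 m/s


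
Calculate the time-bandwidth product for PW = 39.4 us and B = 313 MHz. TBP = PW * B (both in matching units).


TBP = 39.4 * 313 = 12332.2

12332.2


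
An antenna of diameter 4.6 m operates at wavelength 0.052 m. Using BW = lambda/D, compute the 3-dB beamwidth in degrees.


BW_rad = 0.052 / 4.6 = 0.011304
BW_deg = 0.65 degrees

0.65 degrees


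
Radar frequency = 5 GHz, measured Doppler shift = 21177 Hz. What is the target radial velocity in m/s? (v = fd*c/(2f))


v = 21177 * 3e8 / (2 * 5000000000.0) = 635.3 m/s

635.3 m/s


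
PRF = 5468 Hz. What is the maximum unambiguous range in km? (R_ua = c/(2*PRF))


R_ua = 3e8 / (2 * 5468) = 27432.3 m = 27.4 km

27.4 km


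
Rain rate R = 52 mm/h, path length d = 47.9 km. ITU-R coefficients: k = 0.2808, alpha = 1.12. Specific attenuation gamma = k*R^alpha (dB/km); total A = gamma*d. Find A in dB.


gamma = 0.2808 * 52^1.12 = 23.459613 dB/km
A = 23.459613 * 47.9 = 1123.72 dB

1123.72 dB


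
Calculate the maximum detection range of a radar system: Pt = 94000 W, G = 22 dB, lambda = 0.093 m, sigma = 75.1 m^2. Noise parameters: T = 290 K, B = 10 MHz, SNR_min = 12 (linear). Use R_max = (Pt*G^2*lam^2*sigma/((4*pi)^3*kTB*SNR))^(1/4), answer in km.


G_lin = 10^(22/10) = 158.489319
R^4 = 94000 * 158.489319^2 * 0.093^2 * 75.1 / ((4*pi)^3 * 1.38e-23 * 290 * 10000000.0 * 12)
R^4 = 1.60933e18 m^4
R_max = (1.60933e18)^(1/4) = 35617.3 m = 35.6 km

35.6 km


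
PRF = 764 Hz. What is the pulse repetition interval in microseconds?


PRI = 1/764 = 0.0013089005 s = 1308.9 us

1308.9 us


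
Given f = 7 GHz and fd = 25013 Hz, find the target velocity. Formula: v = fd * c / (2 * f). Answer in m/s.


v = 25013 * 3e8 / (2 * 7000000000.0) = 536.0 m/s

536.0 m/s


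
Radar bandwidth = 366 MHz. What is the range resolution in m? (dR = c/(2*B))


dR = 3e8 / (2 * 366000000.0) = 0.41 m

0.41 m


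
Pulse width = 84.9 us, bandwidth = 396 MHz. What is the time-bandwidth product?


TBP = 84.9 * 396 = 33620.4

33620.4


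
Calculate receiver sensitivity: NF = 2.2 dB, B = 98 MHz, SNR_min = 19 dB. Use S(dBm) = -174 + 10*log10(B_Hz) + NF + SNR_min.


10*log10(98000000.0) = 79.91
S = -174 + 79.91 + 2.2 + 19 = -72.9 dBm

-72.9 dBm


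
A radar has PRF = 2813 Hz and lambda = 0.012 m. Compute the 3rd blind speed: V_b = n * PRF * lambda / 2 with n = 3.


V_blind = 3 * 2813 * 0.012 / 2 = 50.6 m/s

50.6 m/s


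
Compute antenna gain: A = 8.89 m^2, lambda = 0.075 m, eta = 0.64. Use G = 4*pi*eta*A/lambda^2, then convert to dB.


G_linear = 4*pi*0.64*8.89/0.075^2 = 12710.69
G_dB = 10*log10(12710.69) = 41.0 dB

41.0 dB


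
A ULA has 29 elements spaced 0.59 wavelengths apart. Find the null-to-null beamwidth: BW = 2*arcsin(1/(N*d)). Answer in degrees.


1/(N*d) = 1/(29*0.59) = 0.058445
BW = 2*arcsin(0.058445) = 6.7 degrees

6.7 degrees


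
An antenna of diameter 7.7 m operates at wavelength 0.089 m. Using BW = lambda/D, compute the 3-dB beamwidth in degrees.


BW_rad = 0.089 / 7.7 = 0.011558
BW_deg = 0.66 degrees

0.66 degrees


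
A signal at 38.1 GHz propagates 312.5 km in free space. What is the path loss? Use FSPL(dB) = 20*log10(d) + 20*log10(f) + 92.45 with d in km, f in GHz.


20*log10(312.5) = 49.9
20*log10(38.1) = 31.62
FSPL = 174.0 dB

174.0 dB


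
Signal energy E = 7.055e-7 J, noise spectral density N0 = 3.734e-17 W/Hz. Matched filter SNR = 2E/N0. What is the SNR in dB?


SNR_lin = 2 * 7.055e-7 / 3.734e-17 = 3.779e10
SNR_dB = 10*log10(3.779e10) = 105.8 dB

105.8 dB


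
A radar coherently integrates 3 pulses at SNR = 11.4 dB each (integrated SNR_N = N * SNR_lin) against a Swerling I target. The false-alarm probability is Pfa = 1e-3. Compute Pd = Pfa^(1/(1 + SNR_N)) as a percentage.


SNR_lin = 10^(11.4/10) = 13.80384
SNR_N = 3 * 13.80384 = 41.41152
1/(1 + SNR_N) = 1/42.41152 = 0.0235785
Pd = (1e-3)^0.0235785 = 0.8497
Pd = 85.0%

85.0%


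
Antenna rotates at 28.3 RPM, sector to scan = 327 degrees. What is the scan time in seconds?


t = 327 / (28.3 * 360) * 60 = 1.93 s

1.93 s
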